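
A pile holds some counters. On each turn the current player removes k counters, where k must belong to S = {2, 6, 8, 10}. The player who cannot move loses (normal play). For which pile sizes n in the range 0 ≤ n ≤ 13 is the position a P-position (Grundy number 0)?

0, 1, 4, 5

n :  0  1  2  3  4  5  6  7  8  9 10 11 12 13
G :  0  0  1  1  0  0  1  1  2  2  3  3  2  2
P-positions are exactly the n with G(n) = 0.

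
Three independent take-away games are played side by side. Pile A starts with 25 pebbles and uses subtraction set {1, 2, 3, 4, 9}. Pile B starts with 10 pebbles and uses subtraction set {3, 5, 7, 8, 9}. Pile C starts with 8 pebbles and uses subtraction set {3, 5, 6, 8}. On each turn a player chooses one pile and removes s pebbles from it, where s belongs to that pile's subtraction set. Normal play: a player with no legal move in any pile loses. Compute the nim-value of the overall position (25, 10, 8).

1

Pile A, S = {1, 2, 3, 4, 9}:
G(0) = 0
G(1) = mex{0} = 1
G(2) = mex{1,0} = 2
G(3) = mex{2,1,0} = 3
G(4) = mex{3,2,1,0} = 4
G(5) = mex{4,3,2,1} = 0
G(6) = mex{0,4,3,2} = 1
G(7) = mex{1,0,4,3} = 2
G(8) = mex{2,1,0,4} = 3
G(9) = mex{3,2,1,0,0} = 4
G(10) = mex{4,3,2,1,1} = 0
G(11) = mex{0,4,3,2,2} = 1
G(12) = mex{1,0,4,3,3} = 2
G(13) = mex{2,1,0,4,4} = 3
G(14) = mex{3,2,1,0,0} = 4
G(15) = mex{4,3,2,1,1} = 0
G(16) = mex{0,4,3,2,2} = 1
G(17) = mex{1,0,4,3,3} = 2
G(18) = mex{2,1,0,4,4} = 3
G(19) = mex{3,2,1,0,0} = 4
G(20) = mex{4,3,2,1,1} = 0
G(21) = mex{0,4,3,2,2} = 1
G(22) = mex{1,0,4,3,3} = 2
G(23) = mex{2,1,0,4,4} = 3
G(24) = mex{3,2,1,0,0} = 4
G(25) = mex{4,3,2,1,1} = 0
G_A(25) = 0.
Pile B, S = {3, 5, 7, 8, 9}:
G(0) = 0
G(1) = mex{} = 0
G(2) = mex{} = 0
G(3) = mex{0} = 1
G(4) = mex{0} = 1
G(5) = mex{0,0} = 1
G(6) = mex{1,0} = 2
G(7) = mex{1,0,0} = 2
G(8) = mex{1,1,0,0} = 2
G(9) = mex{2,1,0,0,0} = 3
G(10) = mex{2,1,1,0,0} = 3
G_B(10) = 3.
Pile C, S = {3, 5, 6, 8}:
n : 0 1 2 3 4 5 6 7 8
G : 0 0 0 1 1 1 2 2 2
G_C(8) = 2.
Combined Grundy value = 0 ⊕ 3 ⊕ 2 = 1.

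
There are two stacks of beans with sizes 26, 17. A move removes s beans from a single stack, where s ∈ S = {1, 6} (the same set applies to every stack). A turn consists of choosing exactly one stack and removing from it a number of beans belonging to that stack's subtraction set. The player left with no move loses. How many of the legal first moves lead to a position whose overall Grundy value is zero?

0

All stacks use S = {1, 6}:
n :  0  1  2  3  4  5  6  7  8  9 10 11 12 13 14 15 16 17 18 19 20 21 22 23 24 25 26
G :  0  1  0  1  0  1  2  0  1  0  1  0  1  2  0  1  0  1  0  1  2  0  1  0  1  0  1
Stack A: G(26) = 1.
Stack B: G(17) = 1.
Combined Grundy value = 1 ⊕ 1 = 0.
A winning move leaves total XOR = 0, i.e. changes one component's Grundy value g to g ⊕ X where X is the current total.
Stack A: target g' = 1⊕0 = 1, but every legal move changes the Grundy value (mex property), so 0 moves.
Stack B: target g' = 1⊕0 = 1, but every legal move changes the Grundy value (mex property), so 0 moves.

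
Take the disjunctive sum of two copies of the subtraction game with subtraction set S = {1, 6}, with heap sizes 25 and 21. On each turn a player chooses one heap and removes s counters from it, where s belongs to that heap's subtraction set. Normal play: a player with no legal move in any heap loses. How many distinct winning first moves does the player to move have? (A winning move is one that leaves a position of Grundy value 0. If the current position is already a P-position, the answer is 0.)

All heaps use S = {1, 6}:
n :  0  1  2  3  4  5  6  7  8  9 10 11 12 13 14 15 16 17 18 19 20 21 22 23 24 25
G :  0  1  0  1  0  1  2  0  1  0  1  0  1  2  0  1  0  1  0  1  2  0  1  0  1  0
Heap A: G(25) = 0.
Heap B: G(21) = 0.
Combined Grundy value = 0 ⊕ 0 = 0.
A winning move leaves total XOR = 0, i.e. changes one component's Grundy value g to g ⊕ X where X is the current total.
Heap A: target g' = 0⊕0 = 0, but every legal move changes the Grundy value (mex property), so 0 moves.
Heap B: target g' = 0⊕0 = 0, but every legal move changes the Grundy value (mex property), so 0 moves.

0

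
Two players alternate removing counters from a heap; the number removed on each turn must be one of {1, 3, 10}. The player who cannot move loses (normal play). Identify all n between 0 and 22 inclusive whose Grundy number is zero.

0, 2, 4, 6, 8, 13, 15, 17, 19, 21

n :  0  1  2  3  4  5  6  7  8  9 10 11 12 13 14 15 16 17 18 19 20 21 22
G :  0  1  0  1  0  1  0  1  0  1  2  3  2  0  1  0  1  0  1  0  1  0  1
P-positions are exactly the n with G(n) = 0.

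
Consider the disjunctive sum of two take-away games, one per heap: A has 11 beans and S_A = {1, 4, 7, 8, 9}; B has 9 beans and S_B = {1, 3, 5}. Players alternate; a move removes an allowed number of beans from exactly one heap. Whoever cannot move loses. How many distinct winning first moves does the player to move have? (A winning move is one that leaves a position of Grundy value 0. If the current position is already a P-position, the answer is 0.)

Heap A, S = {1, 4, 7, 8, 9}:
G(0) = 0
G(1) = mex{0} = 1
G(2) = mex{1} = 0
G(3) = mex{0} = 1
G(4) = mex{1,0} = 2
G(5) = mex{2,1} = 0
G(6) = mex{0,0} = 1
G(7) = mex{1,1,0} = 2
G(8) = mex{2,2,1,0} = 3
G(9) = mex{3,0,0,1,0} = 2
G(10) = mex{2,1,1,0,1} = 3
G(11) = mex{3,2,2,1,0} = 4
G_A(11) = 4.
Heap B, S = {1, 3, 5}:
G(0) = 0
G(1) = mex{0} = 1
G(2) = mex{1} = 0
G(3) = mex{0,0} = 1
G(4) = mex{1,1} = 0
G(5) = mex{0,0,0} = 1
G(6) = mex{1,1,1} = 0
G(7) = mex{0,0,0} = 1
G(8) = mex{1,1,1} = 0
G(9) = mex{0,0,0} = 1
G_B(9) = 1.
Combined Grundy value = 4 ⊕ 1 = 5.
A winning move leaves total XOR = 0, i.e. changes one component's Grundy value g to g ⊕ X where X is the current total.
Heap A: need g' = 4⊕5 = 1. Options: 11−1→G=3, 11−4→G=2, 11−7→G=2, 11−8→G=1, 11−9→G=0. Hits: 1.
Heap B: need g' = 1⊕5 = 4. Options: 9−1→G=0, 9−3→G=0, 9−5→G=0. Hits: 0.

1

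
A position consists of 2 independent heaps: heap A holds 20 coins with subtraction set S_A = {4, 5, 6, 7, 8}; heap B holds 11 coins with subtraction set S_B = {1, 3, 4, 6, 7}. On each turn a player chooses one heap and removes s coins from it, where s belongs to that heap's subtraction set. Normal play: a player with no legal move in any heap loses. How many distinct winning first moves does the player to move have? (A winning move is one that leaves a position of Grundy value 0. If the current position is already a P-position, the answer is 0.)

2

Heap A, S = {4, 5, 6, 7, 8}:
n :  0  1  2  3  4  5  6  7  8  9 10 11 12 13 14 15 16 17 18 19 20
G :  0  0  0  0  1  1  1  1  2  2  2  2  0  0  0  0  1  1  1  1  2
G_A(20) = 2.
Heap B, S = {1, 3, 4, 6, 7}:
G(0) = 0
G(1) = mex{0} = 1
G(2) = mex{1} = 0
G(3) = mex{0,0} = 1
G(4) = mex{1,1,0} = 2
G(5) = mex{2,0,1} = 3
G(6) = mex{3,1,0,0} = 2
G(7) = mex{2,2,1,1,0} = 3
G(8) = mex{3,3,2,0,1} = 4
G(9) = mex{4,2,3,1,0} = 5
G(10) = mex{5,3,2,2,1} = 0
G(11) = mex{0,4,3,3,2} = 1
G_B(11) = 1.
Combined Grundy value = 2 ⊕ 1 = 3.
A winning move leaves total XOR = 0, i.e. changes one component's Grundy value g to g ⊕ X where X is the current total.
Heap A: need g' = 2⊕3 = 1. Options: 20−4→G=1, 20−5→G=0, 20−6→G=0, 20−7→G=0, 20−8→G=0. Hits: 1.
Heap B: need g' = 1⊕3 = 2. Options: 11−1→G=0, 11−3→G=4, 11−4→G=3, 11−6→G=3, 11−7→G=2. Hits: 1.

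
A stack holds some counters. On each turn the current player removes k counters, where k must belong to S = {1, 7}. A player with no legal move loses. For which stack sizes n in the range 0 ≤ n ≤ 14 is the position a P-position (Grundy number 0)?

G(0) = 0
G(1) = mex{0} = 1
G(2) = mex{1} = 0
G(3) = mex{0} = 1
G(4) = mex{1} = 0
G(5) = mex{0} = 1
G(6) = mex{1} = 0
G(7) = mex{0,0} = 1
G(8) = mex{1,1} = 0
G(9) = mex{0,0} = 1
G(10) = mex{1,1} = 0
G(11) = mex{0,0} = 1
G(12) = mex{1,1} = 0
G(13) = mex{0,0} = 1
G(14) = mex{1,1} = 0
P-positions are exactly the n with G(n) = 0.

0, 2, 4, 6, 8, 10, 12, 14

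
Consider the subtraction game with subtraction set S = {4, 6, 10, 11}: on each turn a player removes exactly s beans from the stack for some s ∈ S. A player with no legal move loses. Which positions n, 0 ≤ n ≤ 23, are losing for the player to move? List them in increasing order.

0, 1, 2, 3, 15, 16, 17, 18

n :  0  1  2  3  4  5  6  7  8  9 10 11 12 13 14 15 16 17 18 19 20 21 22 23
G :  0  0  0  0  1  1  1  1  2  2  2  2  3  3  3  0  0  0  0  1  1  1  1  2
P-positions are exactly the n with G(n) = 0.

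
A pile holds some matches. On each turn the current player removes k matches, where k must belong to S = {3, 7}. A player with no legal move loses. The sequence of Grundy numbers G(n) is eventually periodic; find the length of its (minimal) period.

10

n :  0  1  2  3  4  5  6  7  8  9 10 11 12 13 14 15 16 17 18 19 20 21
G :  0  0  0  1  1  1  0  2  2  1  0  0  0  1  1  1  0  2  2  1  0  0
G(n+10) = G(n) holds for n = 0,…,6 (a full window of length max(S) = 7), so the sequence is purely periodic with period 10.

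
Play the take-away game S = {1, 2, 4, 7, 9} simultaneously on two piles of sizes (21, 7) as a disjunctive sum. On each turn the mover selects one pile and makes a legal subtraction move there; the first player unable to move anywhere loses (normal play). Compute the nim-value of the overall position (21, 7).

5

All piles use S = {1, 2, 4, 7, 9}:
n :  0  1  2  3  4  5  6  7  8  9 10 11 12 13 14 15 16 17 18 19 20 21
G :  0  1  2  0  1  2  0  1  2  3  4  0  1  2  0  1  2  0  1  2  3  4
Pile A: G(21) = 4.
Pile B: G(7) = 1.
Combined Grundy value = 4 ⊕ 1 = 5.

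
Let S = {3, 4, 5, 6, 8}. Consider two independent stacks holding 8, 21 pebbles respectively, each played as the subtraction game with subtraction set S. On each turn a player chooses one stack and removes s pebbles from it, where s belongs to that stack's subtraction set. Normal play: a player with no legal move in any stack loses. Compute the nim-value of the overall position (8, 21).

All stacks use S = {3, 4, 5, 6, 8}:
n :  0  1  2  3  4  5  6  7  8  9 10 11 12 13 14 15 16 17 18 19 20 21
G :  0  0  0  1  1  1  2  2  2  3  3  0  0  0  1  1  1  2  2  2  3  3
Stack A: G(8) = 2.
Stack B: G(21) = 3.
Combined Grundy value = 2 ⊕ 3 = 1.

1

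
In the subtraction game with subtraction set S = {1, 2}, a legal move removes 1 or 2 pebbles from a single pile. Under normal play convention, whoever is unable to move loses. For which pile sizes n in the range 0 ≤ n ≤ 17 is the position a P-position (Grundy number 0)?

n :  0  1  2  3  4  5  6  7  8  9 10 11 12 13 14 15 16 17
G :  0  1  2  0  1  2  0  1  2  0  1  2  0  1  2  0  1  2
P-positions are exactly the n with G(n) = 0.

0, 3, 6, 9, 12, 15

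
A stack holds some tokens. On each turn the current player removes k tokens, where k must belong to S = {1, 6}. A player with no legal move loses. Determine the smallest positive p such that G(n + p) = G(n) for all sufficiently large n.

n :  0  1  2  3  4  5  6  7  8  9 10 11 12 13 14 15
G :  0  1  0  1  0  1  2  0  1  0  1  0  1  2  0  1
G(n+7) = G(n) holds for n = 0,…,5 (a full window of length max(S) = 6), so the sequence is purely periodic with period 7.

7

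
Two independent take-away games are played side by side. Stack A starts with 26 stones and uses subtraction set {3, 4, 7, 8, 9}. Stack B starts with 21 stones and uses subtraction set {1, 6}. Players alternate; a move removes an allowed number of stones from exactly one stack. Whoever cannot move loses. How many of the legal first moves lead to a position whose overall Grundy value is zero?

Stack A, S = {3, 4, 7, 8, 9}:
n :  0  1  2  3  4  5  6  7  8  9 10 11 12 13 14 15 16 17 18 19 20 21 22 23 24 25 26
G :  0  0  0  1  1  1  2  2  2  3  3  3  0  0  0  1  1  1  2  2  2  3  3  3  0  0  0
G_A(26) = 0.
Stack B, S = {1, 6}:
G(0) = 0
G(1) = mex{0} = 1
G(2) = mex{1} = 0
G(3) = mex{0} = 1
G(4) = mex{1} = 0
G(5) = mex{0} = 1
G(6) = mex{1,0} = 2
G(7) = mex{2,1} = 0
G(8) = mex{0,0} = 1
G(9) = mex{1,1} = 0
G(10) = mex{0,0} = 1
G(11) = mex{1,1} = 0
G(12) = mex{0,2} = 1
G(13) = mex{1,0} = 2
G(14) = mex{2,1} = 0
G(15) = mex{0,0} = 1
G(16) = mex{1,1} = 0
G(17) = mex{0,0} = 1
G(18) = mex{1,1} = 0
G(19) = mex{0,2} = 1
G(20) = mex{1,0} = 2
G(21) = mex{2,1} = 0
G_B(21) = 0.
Combined Grundy value = 0 ⊕ 0 = 0.
A winning move leaves total XOR = 0, i.e. changes one component's Grundy value g to g ⊕ X where X is the current total.
Stack A: target g' = 0⊕0 = 0, but every legal move changes the Grundy value (mex property), so 0 moves.
Stack B: target g' = 0⊕0 = 0, but every legal move changes the Grundy value (mex property), so 0 moves.

0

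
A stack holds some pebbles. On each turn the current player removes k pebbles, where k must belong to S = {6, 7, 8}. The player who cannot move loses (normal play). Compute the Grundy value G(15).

n :  0  1  2  3  4  5  6  7  8  9 10 11 12 13 14 15
G :  0  0  0  0  0  0  1  1  1  1  1  1  2  2  0  0

0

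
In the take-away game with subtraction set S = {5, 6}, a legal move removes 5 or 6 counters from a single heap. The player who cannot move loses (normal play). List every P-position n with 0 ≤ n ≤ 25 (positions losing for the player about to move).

0, 1, 2, 3, 4, 11, 12, 13, 14, 15, 22, 23, 24, 25

n :  0  1  2  3  4  5  6  7  8  9 10 11 12 13 14 15 16 17 18 19 20 21 22 23 24 25
G :  0  0  0  0  0  1  1  1  1  1  2  0  0  0  0  0  1  1  1  1  1  2  0  0  0  0
P-positions are exactly the n with G(n) = 0.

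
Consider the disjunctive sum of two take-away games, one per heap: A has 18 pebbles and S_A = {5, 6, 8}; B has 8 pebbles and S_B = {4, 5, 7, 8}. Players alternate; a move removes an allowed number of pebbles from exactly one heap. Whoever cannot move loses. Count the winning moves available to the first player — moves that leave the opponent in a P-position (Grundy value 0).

3

Heap A, S = {5, 6, 8}:
G(0) = 0
G(1) = mex{} = 0
G(2) = mex{} = 0
G(3) = mex{} = 0
G(4) = mex{} = 0
G(5) = mex{0} = 1
G(6) = mex{0,0} = 1
G(7) = mex{0,0} = 1
G(8) = mex{0,0,0} = 1
G(9) = mex{0,0,0} = 1
G(10) = mex{1,0,0} = 2
G(11) = mex{1,1,0} = 2
G(12) = mex{1,1,0} = 2
G(13) = mex{1,1,1} = 0
G(14) = mex{1,1,1} = 0
G(15) = mex{2,1,1} = 0
G(16) = mex{2,2,1} = 0
G(17) = mex{2,2,1} = 0
G(18) = mex{0,2,2} = 1
G_A(18) = 1.
Heap B, S = {4, 5, 7, 8}:
n : 0 1 2 3 4 5 6 7 8
G : 0 0 0 0 1 1 1 1 2
G_B(8) = 2.
Combined Grundy value = 1 ⊕ 2 = 3.
A winning move leaves total XOR = 0, i.e. changes one component's Grundy value g to g ⊕ X where X is the current total.
Heap A: need g' = 1⊕3 = 2. Options: 18−5→G=0, 18−6→G=2, 18−8→G=2. Hits: 2.
Heap B: need g' = 2⊕3 = 1. Options: 8−4→G=1, 8−5→G=0, 8−7→G=0, 8−8→G=0. Hits: 1.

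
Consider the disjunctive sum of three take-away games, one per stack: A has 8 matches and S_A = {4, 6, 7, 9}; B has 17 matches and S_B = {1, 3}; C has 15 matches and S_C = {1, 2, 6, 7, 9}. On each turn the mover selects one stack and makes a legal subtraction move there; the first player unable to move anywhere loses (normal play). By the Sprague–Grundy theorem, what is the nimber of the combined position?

Stack A, S = {4, 6, 7, 9}:
n : 0 1 2 3 4 5 6 7 8
G : 0 0 0 0 1 1 1 1 2
G_A(8) = 2.
Stack B, S = {1, 3}:
n :  0  1  2  3  4  5  6  7  8  9 10 11 12 13 14 15 16 17
G :  0  1  0  1  0  1  0  1  0  1  0  1  0  1  0  1  0  1
G_B(17) = 1.
Stack C, S = {1, 2, 6, 7, 9}:
G(0) = 0
G(1) = mex{0} = 1
G(2) = mex{1,0} = 2
G(3) = mex{2,1} = 0
G(4) = mex{0,2} = 1
G(5) = mex{1,0} = 2
G(6) = mex{2,1,0} = 3
G(7) = mex{3,2,1,0} = 4
G(8) = mex{4,3,2,1} = 0
G(9) = mex{0,4,0,2,0} = 1
G(10) = mex{1,0,1,0,1} = 2
G(11) = mex{2,1,2,1,2} = 0
G(12) = mex{0,2,3,2,0} = 1
G(13) = mex{1,0,4,3,1} = 2
G(14) = mex{2,1,0,4,2} = 3
G(15) = mex{3,2,1,0,3} = 4
G_C(15) = 4.
Combined Grundy value = 2 ⊕ 1 ⊕ 4 = 7.

7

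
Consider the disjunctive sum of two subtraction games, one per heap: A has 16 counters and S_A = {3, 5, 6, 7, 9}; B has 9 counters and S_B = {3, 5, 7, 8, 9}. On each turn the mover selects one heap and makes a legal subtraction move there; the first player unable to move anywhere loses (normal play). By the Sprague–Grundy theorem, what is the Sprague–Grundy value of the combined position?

2

Heap A, S = {3, 5, 6, 7, 9}:
G(0) = 0
G(1) = mex{} = 0
G(2) = mex{} = 0
G(3) = mex{0} = 1
G(4) = mex{0} = 1
G(5) = mex{0,0} = 1
G(6) = mex{1,0,0} = 2
G(7) = mex{1,0,0,0} = 2
G(8) = mex{1,1,0,0} = 2
G(9) = mex{2,1,1,0,0} = 3
G(10) = mex{2,1,1,1,0} = 3
G(11) = mex{2,2,1,1,0} = 3
G(12) = mex{3,2,2,1,1} = 0
G(13) = mex{3,2,2,2,1} = 0
G(14) = mex{3,3,2,2,1} = 0
G(15) = mex{0,3,3,2,2} = 1
G(16) = mex{0,3,3,3,2} = 1
G_A(16) = 1.
Heap B, S = {3, 5, 7, 8, 9}:
n : 0 1 2 3 4 5 6 7 8 9
G : 0 0 0 1 1 1 2 2 2 3
G_B(9) = 3.
Combined Grundy value = 1 ⊕ 3 = 2.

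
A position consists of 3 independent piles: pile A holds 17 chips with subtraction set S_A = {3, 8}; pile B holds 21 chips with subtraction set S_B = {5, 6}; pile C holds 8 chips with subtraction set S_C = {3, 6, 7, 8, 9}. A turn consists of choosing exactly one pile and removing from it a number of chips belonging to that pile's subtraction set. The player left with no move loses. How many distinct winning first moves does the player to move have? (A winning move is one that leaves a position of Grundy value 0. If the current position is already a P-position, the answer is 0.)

0

Pile A, S = {3, 8}:
n :  0  1  2  3  4  5  6  7  8  9 10 11 12 13 14 15 16 17
G :  0  0  0  1  1  1  0  0  2  1  1  0  0  0  1  1  1  0
G_A(17) = 0.
Pile B, S = {5, 6}:
n :  0  1  2  3  4  5  6  7  8  9 10 11 12 13 14 15 16 17 18 19 20 21
G :  0  0  0  0  0  1  1  1  1  1  2  0  0  0  0  0  1  1  1  1  1  2
G_B(21) = 2.
Pile C, S = {3, 6, 7, 8, 9}:
G(0) = 0
G(1) = mex{} = 0
G(2) = mex{} = 0
G(3) = mex{0} = 1
G(4) = mex{0} = 1
G(5) = mex{0} = 1
G(6) = mex{1,0} = 2
G(7) = mex{1,0,0} = 2
G(8) = mex{1,0,0,0} = 2
G_C(8) = 2.
Combined Grundy value = 0 ⊕ 2 ⊕ 2 = 0.
A winning move leaves total XOR = 0, i.e. changes one component's Grundy value g to g ⊕ X where X is the current total.
Pile A: target g' = 0⊕0 = 0, but every legal move changes the Grundy value (mex property), so 0 moves.
Pile B: target g' = 2⊕0 = 2, but every legal move changes the Grundy value (mex property), so 0 moves.
Pile C: target g' = 2⊕0 = 2, but every legal move changes the Grundy value (mex property), so 0 moves.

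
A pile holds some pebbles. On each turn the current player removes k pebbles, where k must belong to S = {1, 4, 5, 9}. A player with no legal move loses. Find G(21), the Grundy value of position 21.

n :  0  1  2  3  4  5  6  7  8  9 10 11 12 13 14 15 16 17 18 19 20 21
G :  0  1  0  1  2  3  2  3  0  1  0  1  2  3  2  3  0  1  0  1  2  3

3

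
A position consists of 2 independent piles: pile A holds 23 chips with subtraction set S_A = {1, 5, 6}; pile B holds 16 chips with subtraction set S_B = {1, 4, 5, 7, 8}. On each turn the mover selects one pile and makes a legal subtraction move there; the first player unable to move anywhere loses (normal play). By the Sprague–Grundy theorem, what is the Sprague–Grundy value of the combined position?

2

Pile A, S = {1, 5, 6}:
G(0) = 0
G(1) = mex{0} = 1
G(2) = mex{1} = 0
G(3) = mex{0} = 1
G(4) = mex{1} = 0
G(5) = mex{0,0} = 1
G(6) = mex{1,1,0} = 2
G(7) = mex{2,0,1} = 3
G(8) = mex{3,1,0} = 2
G(9) = mex{2,0,1} = 3
G(10) = mex{3,1,0} = 2
G(11) = mex{2,2,1} = 0
G(12) = mex{0,3,2} = 1
G(13) = mex{1,2,3} = 0
G(14) = mex{0,3,2} = 1
G(15) = mex{1,2,3} = 0
G(16) = mex{0,0,2} = 1
G(17) = mex{1,1,0} = 2
G(18) = mex{2,0,1} = 3
G(19) = mex{3,1,0} = 2
G(20) = mex{2,0,1} = 3
G(21) = mex{3,1,0} = 2
G(22) = mex{2,2,1} = 0
G(23) = mex{0,3,2} = 1
G_A(23) = 1.
Pile B, S = {1, 4, 5, 7, 8}:
n :  0  1  2  3  4  5  6  7  8  9 10 11 12 13 14 15 16
G :  0  1  0  1  2  3  2  3  4  5  4  0  1  0  1  2  3
G_B(16) = 3.
Combined Grundy value = 1 ⊕ 3 = 2.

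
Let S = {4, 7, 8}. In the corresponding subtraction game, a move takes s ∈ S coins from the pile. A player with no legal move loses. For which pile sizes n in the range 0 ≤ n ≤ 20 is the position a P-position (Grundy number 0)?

0, 1, 2, 3, 12, 13, 14, 15

n :  0  1  2  3  4  5  6  7  8  9 10 11 12 13 14 15 16 17 18 19 20
G :  0  0  0  0  1  1  1  1  2  2  2  2  0  0  0  0  1  1  1  1  2
P-positions are exactly the n with G(n) = 0.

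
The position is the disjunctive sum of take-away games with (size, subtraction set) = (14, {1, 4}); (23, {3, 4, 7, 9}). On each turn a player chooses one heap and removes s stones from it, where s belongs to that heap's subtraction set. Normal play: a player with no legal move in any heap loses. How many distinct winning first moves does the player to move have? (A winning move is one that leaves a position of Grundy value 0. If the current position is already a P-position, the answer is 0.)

Heap A, S = {1, 4}:
n :  0  1  2  3  4  5  6  7  8  9 10 11 12 13 14
G :  0  1  0  1  2  0  1  0  1  2  0  1  0  1  2
G_A(14) = 2.
Heap B, S = {3, 4, 7, 9}:
n :  0  1  2  3  4  5  6  7  8  9 10 11 12 13 14 15 16 17 18 19 20 21 22 23
G :  0  0  0  1  1  1  2  2  2  3  3  3  0  0  0  1  1  1  2  2  2  3  3  3
G_B(23) = 3.
Combined Grundy value = 2 ⊕ 3 = 1.
A winning move leaves total XOR = 0, i.e. changes one component's Grundy value g to g ⊕ X where X is the current total.
Heap A: need g' = 2⊕1 = 3. Options: 14−1→G=1, 14−4→G=0. Hits: 0.
Heap B: need g' = 3⊕1 = 2. Options: 23−3→G=2, 23−4→G=2, 23−7→G=1, 23−9→G=0. Hits: 2.

2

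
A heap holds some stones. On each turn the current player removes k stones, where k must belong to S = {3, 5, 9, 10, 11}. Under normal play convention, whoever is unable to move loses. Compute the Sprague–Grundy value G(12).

4

n :  0  1  2  3  4  5  6  7  8  9 10 11 12
G :  0  0  0  1  1  1  2  2  0  3  3  1  4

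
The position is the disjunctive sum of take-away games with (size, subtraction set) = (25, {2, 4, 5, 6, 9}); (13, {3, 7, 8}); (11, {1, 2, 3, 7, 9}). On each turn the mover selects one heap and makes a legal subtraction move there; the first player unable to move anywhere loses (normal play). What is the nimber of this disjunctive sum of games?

Heap A, S = {2, 4, 5, 6, 9}:
G(0) = 0
G(1) = mex{} = 0
G(2) = mex{0} = 1
G(3) = mex{0} = 1
G(4) = mex{1,0} = 2
G(5) = mex{1,0,0} = 2
G(6) = mex{2,1,0,0} = 3
G(7) = mex{2,1,1,0} = 3
G(8) = mex{3,2,1,1} = 0
G(9) = mex{3,2,2,1,0} = 4
G(10) = mex{0,3,2,2,0} = 1
G(11) = mex{4,3,3,2,1} = 0
G(12) = mex{1,0,3,3,1} = 2
G(13) = mex{0,4,0,3,2} = 1
G(14) = mex{2,1,4,0,2} = 3
G(15) = mex{1,0,1,4,3} = 2
G(16) = mex{3,2,0,1,3} = 4
G(17) = mex{2,1,2,0,0} = 3
G(18) = mex{4,3,1,2,4} = 0
G(19) = mex{3,2,3,1,1} = 0
G(20) = mex{0,4,2,3,0} = 1
G(21) = mex{0,3,4,2,2} = 1
G(22) = mex{1,0,3,4,1} = 2
G(23) = mex{1,0,0,3,3} = 2
G(24) = mex{2,1,0,0,2} = 3
G(25) = mex{2,1,1,0,4} = 3
G_A(25) = 3.
Heap B, S = {3, 7, 8}:
G(0) = 0
G(1) = mex{} = 0
G(2) = mex{} = 0
G(3) = mex{0} = 1
G(4) = mex{0} = 1
G(5) = mex{0} = 1
G(6) = mex{1} = 0
G(7) = mex{1,0} = 2
G(8) = mex{1,0,0} = 2
G(9) = mex{0,0,0} = 1
G(10) = mex{2,1,0} = 3
G(11) = mex{2,1,1} = 0
G(12) = mex{1,1,1} = 0
G(13) = mex{3,0,1} = 2
G_B(13) = 2.
Heap C, S = {1, 2, 3, 7, 9}:
G(0) = 0
G(1) = mex{0} = 1
G(2) = mex{1,0} = 2
G(3) = mex{2,1,0} = 3
G(4) = mex{3,2,1} = 0
G(5) = mex{0,3,2} = 1
G(6) = mex{1,0,3} = 2
G(7) = mex{2,1,0,0} = 3
G(8) = mex{3,2,1,1} = 0
G(9) = mex{0,3,2,2,0} = 1
G(10) = mex{1,0,3,3,1} = 2
G(11) = mex{2,1,0,0,2} = 3
G_C(11) = 3.
Combined Grundy value = 3 ⊕ 2 ⊕ 3 = 2.

2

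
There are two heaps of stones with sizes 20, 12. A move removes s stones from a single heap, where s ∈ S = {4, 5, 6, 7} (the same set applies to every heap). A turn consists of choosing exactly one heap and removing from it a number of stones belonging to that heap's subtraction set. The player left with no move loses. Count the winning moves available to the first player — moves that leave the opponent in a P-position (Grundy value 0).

3

All heaps use S = {4, 5, 6, 7}:
G(0) = 0
G(1) = mex{} = 0
G(2) = mex{} = 0
G(3) = mex{} = 0
G(4) = mex{0} = 1
G(5) = mex{0,0} = 1
G(6) = mex{0,0,0} = 1
G(7) = mex{0,0,0,0} = 1
G(8) = mex{1,0,0,0} = 2
G(9) = mex{1,1,0,0} = 2
G(10) = mex{1,1,1,0} = 2
G(11) = mex{1,1,1,1} = 0
G(12) = mex{2,1,1,1} = 0
G(13) = mex{2,2,1,1} = 0
G(14) = mex{2,2,2,1} = 0
G(15) = mex{0,2,2,2} = 1
G(16) = mex{0,0,2,2} = 1
G(17) = mex{0,0,0,2} = 1
G(18) = mex{0,0,0,0} = 1
G(19) = mex{1,0,0,0} = 2
G(20) = mex{1,1,0,0} = 2
Heap A: G(20) = 2.
Heap B: G(12) = 0.
Combined Grundy value = 2 ⊕ 0 = 2.
A winning move leaves total XOR = 0, i.e. changes one component's Grundy value g to g ⊕ X where X is the current total.
Heap A: need g' = 2⊕2 = 0. Options: 20−4→G=1, 20−5→G=1, 20−6→G=0, 20−7→G=0. Hits: 2.
Heap B: need g' = 0⊕2 = 2. Options: 12−4→G=2, 12−5→G=1, 12−6→G=1, 12−7→G=1. Hits: 1.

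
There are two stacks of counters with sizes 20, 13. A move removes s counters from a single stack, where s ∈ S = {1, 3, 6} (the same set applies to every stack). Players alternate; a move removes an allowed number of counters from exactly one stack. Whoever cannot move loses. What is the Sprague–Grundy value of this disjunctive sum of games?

0

All stacks use S = {1, 3, 6}:
n :  0  1  2  3  4  5  6  7  8  9 10 11 12 13 14 15 16 17 18 19 20
G :  0  1  0  1  0  1  2  3  2  0  1  0  1  0  1  2  3  2  0  1  0
Stack A: G(20) = 0.
Stack B: G(13) = 0.
Combined Grundy value = 0 ⊕ 0 = 0.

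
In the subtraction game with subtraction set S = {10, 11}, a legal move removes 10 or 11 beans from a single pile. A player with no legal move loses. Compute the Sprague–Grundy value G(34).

G(0) = 0
G(1) = mex{} = 0
G(2) = mex{} = 0
G(3) = mex{} = 0
G(4) = mex{} = 0
G(5) = mex{} = 0
G(6) = mex{} = 0
G(7) = mex{} = 0
G(8) = mex{} = 0
G(9) = mex{} = 0
G(10) = mex{0} = 1
G(11) = mex{0,0} = 1
G(12) = mex{0,0} = 1
G(13) = mex{0,0} = 1
G(14) = mex{0,0} = 1
G(15) = mex{0,0} = 1
G(16) = mex{0,0} = 1
G(17) = mex{0,0} = 1
G(18) = mex{0,0} = 1
G(19) = mex{0,0} = 1
G(20) = mex{1,0} = 2
G(21) = mex{1,1} = 0
G(22) = mex{1,1} = 0
G(23) = mex{1,1} = 0
G(24) = mex{1,1} = 0
G(25) = mex{1,1} = 0
G(26) = mex{1,1} = 0
G(27) = mex{1,1} = 0
G(28) = mex{1,1} = 0
G(29) = mex{1,1} = 0
G(30) = mex{2,1} = 0
G(31) = mex{0,2} = 1
G(32) = mex{0,0} = 1
G(33) = mex{0,0} = 1
G(34) = mex{0,0} = 1

1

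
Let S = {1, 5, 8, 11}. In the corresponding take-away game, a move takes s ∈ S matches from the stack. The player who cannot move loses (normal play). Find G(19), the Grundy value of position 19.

1

n :  0  1  2  3  4  5  6  7  8  9 10 11 12 13 14 15 16 17 18 19
G :  0  1  0  1  0  1  0  1  2  3  2  3  2  3  2  3  0  1  0  1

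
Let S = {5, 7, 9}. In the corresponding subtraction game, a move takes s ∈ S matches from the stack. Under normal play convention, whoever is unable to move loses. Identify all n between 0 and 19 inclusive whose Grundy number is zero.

G(0) = 0
G(1) = mex{} = 0
G(2) = mex{} = 0
G(3) = mex{} = 0
G(4) = mex{} = 0
G(5) = mex{0} = 1
G(6) = mex{0} = 1
G(7) = mex{0,0} = 1
G(8) = mex{0,0} = 1
G(9) = mex{0,0,0} = 1
G(10) = mex{1,0,0} = 2
G(11) = mex{1,0,0} = 2
G(12) = mex{1,1,0} = 2
G(13) = mex{1,1,0} = 2
G(14) = mex{1,1,1} = 0
G(15) = mex{2,1,1} = 0
G(16) = mex{2,1,1} = 0
G(17) = mex{2,2,1} = 0
G(18) = mex{2,2,1} = 0
G(19) = mex{0,2,2} = 1
P-positions are exactly the n with G(n) = 0.

0, 1, 2, 3, 4, 14, 15, 16, 17, 18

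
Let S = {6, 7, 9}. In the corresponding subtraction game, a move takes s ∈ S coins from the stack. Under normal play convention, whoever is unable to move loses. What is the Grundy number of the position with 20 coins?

0

G(0) = 0
G(1) = mex{} = 0
G(2) = mex{} = 0
G(3) = mex{} = 0
G(4) = mex{} = 0
G(5) = mex{} = 0
G(6) = mex{0} = 1
G(7) = mex{0,0} = 1
G(8) = mex{0,0} = 1
G(9) = mex{0,0,0} = 1
G(10) = mex{0,0,0} = 1
G(11) = mex{0,0,0} = 1
G(12) = mex{1,0,0} = 2
G(13) = mex{1,1,0} = 2
G(14) = mex{1,1,0} = 2
G(15) = mex{1,1,1} = 0
G(16) = mex{1,1,1} = 0
G(17) = mex{1,1,1} = 0
G(18) = mex{2,1,1} = 0
G(19) = mex{2,2,1} = 0
G(20) = mex{2,2,1} = 0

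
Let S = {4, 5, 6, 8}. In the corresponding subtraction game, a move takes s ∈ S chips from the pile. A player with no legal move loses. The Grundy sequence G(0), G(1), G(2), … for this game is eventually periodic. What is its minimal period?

G(0) = 0
G(1) = mex{} = 0
G(2) = mex{} = 0
G(3) = mex{} = 0
G(4) = mex{0} = 1
G(5) = mex{0,0} = 1
G(6) = mex{0,0,0} = 1
G(7) = mex{0,0,0} = 1
G(8) = mex{1,0,0,0} = 2
G(9) = mex{1,1,0,0} = 2
G(10) = mex{1,1,1,0} = 2
G(11) = mex{1,1,1,0} = 2
G(12) = mex{2,1,1,1} = 0
G(13) = mex{2,2,1,1} = 0
G(14) = mex{2,2,2,1} = 0
G(15) = mex{2,2,2,1} = 0
G(16) = mex{0,2,2,2} = 1
G(17) = mex{0,0,2,2} = 1
G(18) = mex{0,0,0,2} = 1
G(19) = mex{0,0,0,2} = 1
G(20) = mex{1,0,0,0} = 2
G(21) = mex{1,1,0,0} = 2
G(22) = mex{1,1,1,0} = 2
G(23) = mex{1,1,1,0} = 2
G(24) = mex{2,1,1,1} = 0
G(25) = mex{2,2,1,1} = 0
G(n+12) = G(n) holds for n = 0,…,7 (a full window of length max(S) = 8), so the sequence is purely periodic with period 12.

12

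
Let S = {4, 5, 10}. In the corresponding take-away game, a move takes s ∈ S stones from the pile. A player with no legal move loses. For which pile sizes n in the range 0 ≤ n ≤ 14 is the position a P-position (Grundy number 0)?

n :  0  1  2  3  4  5  6  7  8  9 10 11 12 13 14
G :  0  0  0  0  1  1  1  1  2  0  2  2  3  1  3
P-positions are exactly the n with G(n) = 0.

0, 1, 2, 3, 9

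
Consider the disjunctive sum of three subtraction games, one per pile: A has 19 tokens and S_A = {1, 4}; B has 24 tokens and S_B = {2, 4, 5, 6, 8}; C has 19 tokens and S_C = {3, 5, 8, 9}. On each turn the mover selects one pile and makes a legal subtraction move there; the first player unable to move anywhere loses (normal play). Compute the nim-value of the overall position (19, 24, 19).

Pile A, S = {1, 4}:
n :  0  1  2  3  4  5  6  7  8  9 10 11 12 13 14 15 16 17 18 19
G :  0  1  0  1  2  0  1  0  1  2  0  1  0  1  2  0  1  0  1  2
G_A(19) = 2.
Pile B, S = {2, 4, 5, 6, 8}:
n :  0  1  2  3  4  5  6  7  8  9 10 11 12 13 14 15 16 17 18 19 20 21 22 23 24
G :  0  0  1  1  2  2  3  3  4  4  0  0  1  1  2  2  3  3  4  4  0  0  1  1  2
G_B(24) = 2.
Pile C, S = {3, 5, 8, 9}:
G(0) = 0
G(1) = mex{} = 0
G(2) = mex{} = 0
G(3) = mex{0} = 1
G(4) = mex{0} = 1
G(5) = mex{0,0} = 1
G(6) = mex{1,0} = 2
G(7) = mex{1,0} = 2
G(8) = mex{1,1,0} = 2
G(9) = mex{2,1,0,0} = 3
G(10) = mex{2,1,0,0} = 3
G(11) = mex{2,2,1,0} = 3
G(12) = mex{3,2,1,1} = 0
G(13) = mex{3,2,1,1} = 0
G(14) = mex{3,3,2,1} = 0
G(15) = mex{0,3,2,2} = 1
G(16) = mex{0,3,2,2} = 1
G(17) = mex{0,0,3,2} = 1
G(18) = mex{1,0,3,3} = 2
G(19) = mex{1,0,3,3} = 2
G_C(19) = 2.
Combined Grundy value = 2 ⊕ 2 ⊕ 2 = 2.

2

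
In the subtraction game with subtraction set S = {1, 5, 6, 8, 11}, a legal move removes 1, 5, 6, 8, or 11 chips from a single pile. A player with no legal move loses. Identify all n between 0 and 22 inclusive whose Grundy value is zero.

0, 2, 4, 14, 16, 18

G(0) = 0
G(1) = mex{0} = 1
G(2) = mex{1} = 0
G(3) = mex{0} = 1
G(4) = mex{1} = 0
G(5) = mex{0,0} = 1
G(6) = mex{1,1,0} = 2
G(7) = mex{2,0,1} = 3
G(8) = mex{3,1,0,0} = 2
G(9) = mex{2,0,1,1} = 3
G(10) = mex{3,1,0,0} = 2
G(11) = mex{2,2,1,1,0} = 3
G(12) = mex{3,3,2,0,1} = 4
G(13) = mex{4,2,3,1,0} = 5
G(14) = mex{5,3,2,2,1} = 0
G(15) = mex{0,2,3,3,0} = 1
G(16) = mex{1,3,2,2,1} = 0
G(17) = mex{0,4,3,3,2} = 1
G(18) = mex{1,5,4,2,3} = 0
G(19) = mex{0,0,5,3,2} = 1
G(20) = mex{1,1,0,4,3} = 2
G(21) = mex{2,0,1,5,2} = 3
G(22) = mex{3,1,0,0,3} = 2
P-positions are exactly the n with G(n) = 0.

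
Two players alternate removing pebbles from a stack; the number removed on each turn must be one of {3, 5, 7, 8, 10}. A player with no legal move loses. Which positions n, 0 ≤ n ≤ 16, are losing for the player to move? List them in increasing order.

G(0) = 0
G(1) = mex{} = 0
G(2) = mex{} = 0
G(3) = mex{0} = 1
G(4) = mex{0} = 1
G(5) = mex{0,0} = 1
G(6) = mex{1,0} = 2
G(7) = mex{1,0,0} = 2
G(8) = mex{1,1,0,0} = 2
G(9) = mex{2,1,0,0} = 3
G(10) = mex{2,1,1,0,0} = 3
G(11) = mex{2,2,1,1,0} = 3
G(12) = mex{3,2,1,1,0} = 4
G(13) = mex{3,2,2,1,1} = 0
G(14) = mex{3,3,2,2,1} = 0
G(15) = mex{4,3,2,2,1} = 0
G(16) = mex{0,3,3,2,2} = 1
P-positions are exactly the n with G(n) = 0.

0, 1, 2, 13, 14, 15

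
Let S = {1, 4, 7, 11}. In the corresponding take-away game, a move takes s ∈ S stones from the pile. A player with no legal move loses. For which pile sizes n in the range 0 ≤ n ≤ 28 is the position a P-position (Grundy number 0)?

0, 2, 5, 8, 10, 18, 20, 23, 26, 28

G(0) = 0
G(1) = mex{0} = 1
G(2) = mex{1} = 0
G(3) = mex{0} = 1
G(4) = mex{1,0} = 2
G(5) = mex{2,1} = 0
G(6) = mex{0,0} = 1
G(7) = mex{1,1,0} = 2
G(8) = mex{2,2,1} = 0
G(9) = mex{0,0,0} = 1
G(10) = mex{1,1,1} = 0
G(11) = mex{0,2,2,0} = 1
G(12) = mex{1,0,0,1} = 2
G(13) = mex{2,1,1,0} = 3
G(14) = mex{3,0,2,1} = 4
G(15) = mex{4,1,0,2} = 3
G(16) = mex{3,2,1,0} = 4
G(17) = mex{4,3,0,1} = 2
G(18) = mex{2,4,1,2} = 0
G(19) = mex{0,3,2,0} = 1
G(20) = mex{1,4,3,1} = 0
G(21) = mex{0,2,4,0} = 1
G(22) = mex{1,0,3,1} = 2
G(23) = mex{2,1,4,2} = 0
G(24) = mex{0,0,2,3} = 1
G(25) = mex{1,1,0,4} = 2
G(26) = mex{2,2,1,3} = 0
G(27) = mex{0,0,0,4} = 1
G(28) = mex{1,1,1,2} = 0
P-positions are exactly the n with G(n) = 0.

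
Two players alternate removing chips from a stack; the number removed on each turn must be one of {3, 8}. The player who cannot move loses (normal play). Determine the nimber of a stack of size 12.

0

G(0) = 0
G(1) = mex{} = 0
G(2) = mex{} = 0
G(3) = mex{0} = 1
G(4) = mex{0} = 1
G(5) = mex{0} = 1
G(6) = mex{1} = 0
G(7) = mex{1} = 0
G(8) = mex{1,0} = 2
G(9) = mex{0,0} = 1
G(10) = mex{0,0} = 1
G(11) = mex{2,1} = 0
G(12) = mex{1,1} = 0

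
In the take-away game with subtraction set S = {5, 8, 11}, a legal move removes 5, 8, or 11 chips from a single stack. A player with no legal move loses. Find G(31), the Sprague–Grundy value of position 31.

n :  0  1  2  3  4  5  6  7  8  9 10 11 12 13 14 15 16 17 18 19 20 21 22 23 24 25 26 27 28 29 30 31
G :  0  0  0  0  0  1  1  1  1  1  2  2  2  2  2  3  0  0  0  0  0  1  1  1  1  1  2  2  2  2  2  3

3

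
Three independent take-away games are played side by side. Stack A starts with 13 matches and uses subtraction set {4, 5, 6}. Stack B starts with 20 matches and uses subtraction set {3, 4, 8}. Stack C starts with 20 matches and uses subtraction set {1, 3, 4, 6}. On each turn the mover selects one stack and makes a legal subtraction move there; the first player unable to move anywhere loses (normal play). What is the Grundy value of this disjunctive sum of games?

Stack A, S = {4, 5, 6}:
n :  0  1  2  3  4  5  6  7  8  9 10 11 12 13
G :  0  0  0  0  1  1  1  1  2  2  0  0  0  0
G_A(13) = 0.
Stack B, S = {3, 4, 8}:
n :  0  1  2  3  4  5  6  7  8  9 10 11 12 13 14 15 16 17 18 19 20
G :  0  0  0  1  1  1  2  0  2  3  1  3  0  0  0  1  1  1  2  0  2
G_B(20) = 2.
Stack C, S = {1, 3, 4, 6}:
G(0) = 0
G(1) = mex{0} = 1
G(2) = mex{1} = 0
G(3) = mex{0,0} = 1
G(4) = mex{1,1,0} = 2
G(5) = mex{2,0,1} = 3
G(6) = mex{3,1,0,0} = 2
G(7) = mex{2,2,1,1} = 0
G(8) = mex{0,3,2,0} = 1
G(9) = mex{1,2,3,1} = 0
G(10) = mex{0,0,2,2} = 1
G(11) = mex{1,1,0,3} = 2
G(12) = mex{2,0,1,2} = 3
G(13) = mex{3,1,0,0} = 2
G(14) = mex{2,2,1,1} = 0
G(15) = mex{0,3,2,0} = 1
G(16) = mex{1,2,3,1} = 0
G(17) = mex{0,0,2,2} = 1
G(18) = mex{1,1,0,3} = 2
G(19) = mex{2,0,1,2} = 3
G(20) = mex{3,1,0,0} = 2
G_C(20) = 2.
Combined Grundy value = 0 ⊕ 2 ⊕ 2 = 0.

0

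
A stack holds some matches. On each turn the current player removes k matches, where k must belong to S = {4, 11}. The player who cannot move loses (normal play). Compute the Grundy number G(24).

0

n :  0  1  2  3  4  5  6  7  8  9 10 11 12 13 14 15 16 17 18 19 20 21 22 23 24
G :  0  0  0  0  1  1  1  1  0  0  0  2  1  1  1  0  0  0  0  1  1  1  1  0  0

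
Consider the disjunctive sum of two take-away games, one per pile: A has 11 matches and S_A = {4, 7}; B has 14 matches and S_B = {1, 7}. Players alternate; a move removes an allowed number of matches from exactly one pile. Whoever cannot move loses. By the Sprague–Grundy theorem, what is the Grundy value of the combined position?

Pile A, S = {4, 7}:
n :  0  1  2  3  4  5  6  7  8  9 10 11
G :  0  0  0  0  1  1  1  1  2  2  2  0
G_A(11) = 0.
Pile B, S = {1, 7}:
n :  0  1  2  3  4  5  6  7  8  9 10 11 12 13 14
G :  0  1  0  1  0  1  0  1  0  1  0  1  0  1  0
G_B(14) = 0.
Combined Grundy value = 0 ⊕ 0 = 0.

0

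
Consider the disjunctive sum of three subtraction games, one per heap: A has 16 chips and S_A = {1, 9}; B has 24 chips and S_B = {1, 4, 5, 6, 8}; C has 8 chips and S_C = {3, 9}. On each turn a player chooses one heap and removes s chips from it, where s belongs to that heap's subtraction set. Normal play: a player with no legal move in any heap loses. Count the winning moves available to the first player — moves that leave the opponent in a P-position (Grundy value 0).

2

Heap A, S = {1, 9}:
G(0) = 0
G(1) = mex{0} = 1
G(2) = mex{1} = 0
G(3) = mex{0} = 1
G(4) = mex{1} = 0
G(5) = mex{0} = 1
G(6) = mex{1} = 0
G(7) = mex{0} = 1
G(8) = mex{1} = 0
G(9) = mex{0,0} = 1
G(10) = mex{1,1} = 0
G(11) = mex{0,0} = 1
G(12) = mex{1,1} = 0
G(13) = mex{0,0} = 1
G(14) = mex{1,1} = 0
G(15) = mex{0,0} = 1
G(16) = mex{1,1} = 0
G_A(16) = 0.
Heap B, S = {1, 4, 5, 6, 8}:
G(0) = 0
G(1) = mex{0} = 1
G(2) = mex{1} = 0
G(3) = mex{0} = 1
G(4) = mex{1,0} = 2
G(5) = mex{2,1,0} = 3
G(6) = mex{3,0,1,0} = 2
G(7) = mex{2,1,0,1} = 3
G(8) = mex{3,2,1,0,0} = 4
G(9) = mex{4,3,2,1,1} = 0
G(10) = mex{0,2,3,2,0} = 1
G(11) = mex{1,3,2,3,1} = 0
G(12) = mex{0,4,3,2,2} = 1
G(13) = mex{1,0,4,3,3} = 2
G(14) = mex{2,1,0,4,2} = 3
G(15) = mex{3,0,1,0,3} = 2
G(16) = mex{2,1,0,1,4} = 3
G(17) = mex{3,2,1,0,0} = 4
G(18) = mex{4,3,2,1,1} = 0
G(19) = mex{0,2,3,2,0} = 1
G(20) = mex{1,3,2,3,1} = 0
G(21) = mex{0,4,3,2,2} = 1
G(22) = mex{1,0,4,3,3} = 2
G(23) = mex{2,1,0,4,2} = 3
G(24) = mex{3,0,1,0,3} = 2
G_B(24) = 2.
Heap C, S = {3, 9}:
n : 0 1 2 3 4 5 6 7 8
G : 0 0 0 1 1 1 0 0 0
G_C(8) = 0.
Combined Grundy value = 0 ⊕ 2 ⊕ 0 = 2.
A winning move leaves total XOR = 0, i.e. changes one component's Grundy value g to g ⊕ X where X is the current total.
Heap A: need g' = 0⊕2 = 2. Options: 16−1→G=1, 16−9→G=1. Hits: 0.
Heap B: need g' = 2⊕2 = 0. Options: 24−1→G=3, 24−4→G=0, 24−5→G=1, 24−6→G=0, 24−8→G=3. Hits: 2.
Heap C: need g' = 0⊕2 = 2. Options: 8−3→G=1. Hits: 0.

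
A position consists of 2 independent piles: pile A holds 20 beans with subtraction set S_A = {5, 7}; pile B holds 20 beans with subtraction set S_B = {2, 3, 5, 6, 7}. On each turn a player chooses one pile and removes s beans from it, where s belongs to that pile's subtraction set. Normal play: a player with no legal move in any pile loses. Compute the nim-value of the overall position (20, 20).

Pile A, S = {5, 7}:
G(0) = 0
G(1) = mex{} = 0
G(2) = mex{} = 0
G(3) = mex{} = 0
G(4) = mex{} = 0
G(5) = mex{0} = 1
G(6) = mex{0} = 1
G(7) = mex{0,0} = 1
G(8) = mex{0,0} = 1
G(9) = mex{0,0} = 1
G(10) = mex{1,0} = 2
G(11) = mex{1,0} = 2
G(12) = mex{1,1} = 0
G(13) = mex{1,1} = 0
G(14) = mex{1,1} = 0
G(15) = mex{2,1} = 0
G(16) = mex{2,1} = 0
G(17) = mex{0,2} = 1
G(18) = mex{0,2} = 1
G(19) = mex{0,0} = 1
G(20) = mex{0,0} = 1
G_A(20) = 1.
Pile B, S = {2, 3, 5, 6, 7}:
G(0) = 0
G(1) = mex{} = 0
G(2) = mex{0} = 1
G(3) = mex{0,0} = 1
G(4) = mex{1,0} = 2
G(5) = mex{1,1,0} = 2
G(6) = mex{2,1,0,0} = 3
G(7) = mex{2,2,1,0,0} = 3
G(8) = mex{3,2,1,1,0} = 4
G(9) = mex{3,3,2,1,1} = 0
G(10) = mex{4,3,2,2,1} = 0
G(11) = mex{0,4,3,2,2} = 1
G(12) = mex{0,0,3,3,2} = 1
G(13) = mex{1,0,4,3,3} = 2
G(14) = mex{1,1,0,4,3} = 2
G(15) = mex{2,1,0,0,4} = 3
G(16) = mex{2,2,1,0,0} = 3
G(17) = mex{3,2,1,1,0} = 4
G(18) = mex{3,3,2,1,1} = 0
G(19) = mex{4,3,2,2,1} = 0
G(20) = mex{0,4,3,2,2} = 1
G_B(20) = 1.
Combined Grundy value = 1 ⊕ 1 = 0.

0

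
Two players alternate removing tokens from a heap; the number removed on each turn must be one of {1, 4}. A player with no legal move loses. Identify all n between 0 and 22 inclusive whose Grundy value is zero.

G(0) = 0
G(1) = mex{0} = 1
G(2) = mex{1} = 0
G(3) = mex{0} = 1
G(4) = mex{1,0} = 2
G(5) = mex{2,1} = 0
G(6) = mex{0,0} = 1
G(7) = mex{1,1} = 0
G(8) = mex{0,2} = 1
G(9) = mex{1,0} = 2
G(10) = mex{2,1} = 0
G(11) = mex{0,0} = 1
G(12) = mex{1,1} = 0
G(13) = mex{0,2} = 1
G(14) = mex{1,0} = 2
G(15) = mex{2,1} = 0
G(16) = mex{0,0} = 1
G(17) = mex{1,1} = 0
G(18) = mex{0,2} = 1
G(19) = mex{1,0} = 2
G(20) = mex{2,1} = 0
G(21) = mex{0,0} = 1
G(22) = mex{1,1} = 0
P-positions are exactly the n with G(n) = 0.

0, 2, 5, 7, 10, 12, 15, 17, 20, 22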